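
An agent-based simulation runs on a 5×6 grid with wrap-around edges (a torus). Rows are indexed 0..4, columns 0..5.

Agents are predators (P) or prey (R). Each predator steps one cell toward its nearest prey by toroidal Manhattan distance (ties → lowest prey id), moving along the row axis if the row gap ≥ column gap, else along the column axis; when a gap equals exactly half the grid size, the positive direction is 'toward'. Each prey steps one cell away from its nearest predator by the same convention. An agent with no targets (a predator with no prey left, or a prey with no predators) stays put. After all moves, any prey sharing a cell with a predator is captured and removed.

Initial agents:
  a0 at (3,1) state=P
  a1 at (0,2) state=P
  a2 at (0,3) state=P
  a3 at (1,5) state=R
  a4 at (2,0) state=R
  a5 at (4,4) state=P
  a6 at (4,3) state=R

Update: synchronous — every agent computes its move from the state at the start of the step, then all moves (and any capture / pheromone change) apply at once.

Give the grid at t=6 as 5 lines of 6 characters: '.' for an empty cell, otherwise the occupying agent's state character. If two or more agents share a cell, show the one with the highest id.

t=1: a0@(2,1):P a1@(4,2):P a2@(4,3):P a3@(1,0):R a4@(1,0):R a5@(4,3):P a6@(3,3):R
t=2: a0@(1,1):P a1@(3,2):P a2@(3,3):P a3@(0,0):R a4@(0,0):R a5@(3,3):P a6@(2,3):R
t=3: a0@(0,1):P a1@(2,2):P a2@(2,3):P a3@(4,0):R a4@(4,0):R a5@(2,3):P a6@(1,3):R
t=4: a0@(4,1):P a1@(1,2):P a2@(1,3):P a3@(3,0):R a4@(3,0):R a5@(1,3):P a6@(0,3):R
t=5: a0@(3,1):P a1@(0,2):P a2@(0,3):P a3@(2,0):R a4@(2,0):R a5@(0,3):P a6@(4,3):R
t=6: a0@(2,1):P a1@(4,2):P a2@(4,3):P a3@(1,0):R a4@(1,0):R a5@(4,3):P a6@(3,3):R

......
R.....
.P....
...R..
..PP..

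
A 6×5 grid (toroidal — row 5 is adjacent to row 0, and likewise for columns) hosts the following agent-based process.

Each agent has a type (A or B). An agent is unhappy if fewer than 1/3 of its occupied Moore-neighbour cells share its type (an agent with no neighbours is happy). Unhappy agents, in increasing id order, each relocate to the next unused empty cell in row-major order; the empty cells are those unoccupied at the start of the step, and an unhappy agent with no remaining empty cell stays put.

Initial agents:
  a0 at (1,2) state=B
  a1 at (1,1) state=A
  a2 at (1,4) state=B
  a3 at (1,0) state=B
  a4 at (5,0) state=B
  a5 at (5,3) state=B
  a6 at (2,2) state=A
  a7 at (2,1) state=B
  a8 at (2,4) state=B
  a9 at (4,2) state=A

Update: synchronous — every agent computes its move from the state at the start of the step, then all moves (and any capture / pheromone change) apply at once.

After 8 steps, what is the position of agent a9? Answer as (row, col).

t=1: a0@(1,2):B a1@(0,0):A a2@(1,4):B a3@(1,0):B a4@(5,0):B a5@(0,1):B a6@(2,2):A a7@(2,1):B a8@(2,4):B a9@(0,2):A
t=2: a0@(1,2):B a1@(0,3):A a2@(1,4):B a3@(1,0):B a4@(5,0):B a5@(0,1):B a6@(0,4):A a7@(2,1):B a8@(2,4):B a9@(1,1):A
t=3: a0@(1,2):B a1@(0,3):A a2@(1,4):B a3@(1,0):B a4@(5,0):B a5@(0,1):B a6@(0,0):A a7@(2,1):B a8@(2,4):B a9@(0,2):A
t=4: a0@(1,2):B a1@(0,3):A a2@(1,4):B a3@(1,0):B a4@(5,0):B a5@(0,1):B a6@(0,4):A a7@(2,1):B a8@(2,4):B a9@(0,2):A
t=5: a0@(1,2):B a1@(0,3):A a2@(1,4):B a3@(1,0):B a4@(5,0):B a5@(0,1):B a6@(0,0):A a7@(2,1):B a8@(2,4):B a9@(0,2):A
t=6: a0@(1,2):B a1@(0,3):A a2@(1,4):B a3@(1,0):B a4@(5,0):B a5@(0,1):B a6@(0,4):A a7@(2,1):B a8@(2,4):B a9@(0,2):A
t=7: a0@(1,2):B a1@(0,3):A a2@(1,4):B a3@(1,0):B a4@(5,0):B a5@(0,1):B a6@(0,0):A a7@(2,1):B a8@(2,4):B a9@(0,2):A
t=8: a0@(1,2):B a1@(0,3):A a2@(1,4):B a3@(1,0):B a4@(5,0):B a5@(0,1):B a6@(0,4):A a7@(2,1):B a8@(2,4):B a9@(0,2):A

(0, 2)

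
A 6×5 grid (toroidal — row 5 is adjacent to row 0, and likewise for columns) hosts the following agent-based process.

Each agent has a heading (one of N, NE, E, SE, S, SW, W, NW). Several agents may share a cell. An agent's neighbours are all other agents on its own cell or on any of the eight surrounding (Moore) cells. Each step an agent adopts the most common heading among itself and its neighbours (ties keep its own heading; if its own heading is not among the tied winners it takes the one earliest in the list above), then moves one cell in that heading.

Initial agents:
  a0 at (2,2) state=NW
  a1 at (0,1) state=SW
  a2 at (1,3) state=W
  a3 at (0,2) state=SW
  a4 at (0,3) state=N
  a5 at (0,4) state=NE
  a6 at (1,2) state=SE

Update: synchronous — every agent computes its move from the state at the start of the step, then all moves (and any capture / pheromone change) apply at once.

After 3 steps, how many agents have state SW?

t=1: a0@(1,1):NW a1@(1,0):SW a2@(1,2):W a3@(1,1):SW a4@(5,3):N a5@(5,0):NE a6@(2,1):SW
t=2: a0@(2,0):SW a1@(2,4):SW a2@(2,1):SW a3@(2,0):SW a4@(4,3):N a5@(4,1):NE a6@(3,0):SW
t=3: a0@(3,4):SW a1@(3,3):SW a2@(3,0):SW a3@(3,4):SW a4@(3,3):N a5@(3,2):NE a6@(4,4):SW

5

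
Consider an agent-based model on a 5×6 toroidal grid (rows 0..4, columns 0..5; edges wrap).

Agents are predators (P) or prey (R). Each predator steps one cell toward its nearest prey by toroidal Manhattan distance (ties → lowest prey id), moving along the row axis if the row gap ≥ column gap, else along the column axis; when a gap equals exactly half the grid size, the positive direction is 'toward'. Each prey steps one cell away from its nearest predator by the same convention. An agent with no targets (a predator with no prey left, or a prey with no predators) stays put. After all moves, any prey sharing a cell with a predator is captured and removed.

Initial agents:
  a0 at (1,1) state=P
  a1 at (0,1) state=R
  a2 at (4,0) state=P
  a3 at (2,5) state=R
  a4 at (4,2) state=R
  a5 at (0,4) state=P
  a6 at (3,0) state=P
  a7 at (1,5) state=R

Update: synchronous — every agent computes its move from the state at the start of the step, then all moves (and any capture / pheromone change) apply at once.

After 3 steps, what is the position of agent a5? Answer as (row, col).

(0, 5)

t=1: a0@(0,1):P a1@(4,1):R a2@(0,0):P a3@(1,5):R a4@(4,3):R a5@(1,4):P a6@(2,0):P
t=2: a0@(4,1):P a1@(3,1):R a2@(4,0):P a4@(4,4):R a5@(1,5):P a6@(1,0):P
t=3: a0@(3,1):P a1@(2,1):R a2@(3,0):P a4@(4,3):R a5@(0,5):P a6@(2,0):P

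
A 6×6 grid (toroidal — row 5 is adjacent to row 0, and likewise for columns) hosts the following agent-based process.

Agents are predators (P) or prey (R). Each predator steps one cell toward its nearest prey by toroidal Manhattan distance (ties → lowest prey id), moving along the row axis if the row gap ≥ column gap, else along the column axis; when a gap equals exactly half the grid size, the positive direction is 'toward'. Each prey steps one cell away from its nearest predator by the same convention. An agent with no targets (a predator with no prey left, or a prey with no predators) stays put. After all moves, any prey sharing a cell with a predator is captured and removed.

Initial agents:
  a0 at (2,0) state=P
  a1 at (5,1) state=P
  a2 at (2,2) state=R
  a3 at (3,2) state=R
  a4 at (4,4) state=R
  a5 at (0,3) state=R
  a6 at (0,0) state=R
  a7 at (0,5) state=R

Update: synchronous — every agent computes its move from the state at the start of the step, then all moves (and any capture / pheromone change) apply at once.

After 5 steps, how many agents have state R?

t=1: a0@(2,1):P a1@(0,1):P a2@(2,3):R a3@(3,3):R a4@(5,4):R a5@(0,4):R a6@(5,0):R a7@(5,5):R
t=2: a0@(2,2):P a1@(5,1):P a2@(2,4):R a3@(3,4):R a4@(5,3):R a5@(0,3):R a6@(4,0):R a7@(5,4):R
t=3: a0@(2,3):P a1@(5,2):P a2@(2,5):R a3@(3,5):R a4@(5,4):R a5@(5,3):R a6@(3,0):R a7@(5,3):R
t=4: a0@(2,4):P a1@(5,3):P a2@(2,0):R a3@(3,0):R a4@(5,5):R a5@(5,4):R a6@(3,5):R a7@(5,4):R
t=5: a0@(2,5):P a1@(5,4):P a2@(2,1):R a3@(3,1):R a4@(5,0):R a5@(5,5):R a6@(4,5):R a7@(5,5):R

6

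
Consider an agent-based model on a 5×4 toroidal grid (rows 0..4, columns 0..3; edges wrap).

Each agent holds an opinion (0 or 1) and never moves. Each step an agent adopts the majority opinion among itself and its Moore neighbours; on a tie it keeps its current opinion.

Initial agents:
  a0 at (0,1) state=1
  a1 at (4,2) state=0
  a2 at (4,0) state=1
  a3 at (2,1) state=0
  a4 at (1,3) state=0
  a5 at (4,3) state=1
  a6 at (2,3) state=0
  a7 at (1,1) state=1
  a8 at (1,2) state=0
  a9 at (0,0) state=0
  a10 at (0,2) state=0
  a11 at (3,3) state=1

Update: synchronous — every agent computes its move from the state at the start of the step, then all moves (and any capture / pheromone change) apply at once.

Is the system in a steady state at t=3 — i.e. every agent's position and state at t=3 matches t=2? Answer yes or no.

t=1: a0@(0,1):0 a1@(4,2):1 a2@(4,0):1 a3@(2,1):0 a4@(1,3):0 a5@(4,3):1 a6@(2,3):0 a7@(1,1):0 a8@(1,2):0 a9@(0,0):1 a10@(0,2):0 a11@(3,3):1
t=2: (unchanged — steady state)

yes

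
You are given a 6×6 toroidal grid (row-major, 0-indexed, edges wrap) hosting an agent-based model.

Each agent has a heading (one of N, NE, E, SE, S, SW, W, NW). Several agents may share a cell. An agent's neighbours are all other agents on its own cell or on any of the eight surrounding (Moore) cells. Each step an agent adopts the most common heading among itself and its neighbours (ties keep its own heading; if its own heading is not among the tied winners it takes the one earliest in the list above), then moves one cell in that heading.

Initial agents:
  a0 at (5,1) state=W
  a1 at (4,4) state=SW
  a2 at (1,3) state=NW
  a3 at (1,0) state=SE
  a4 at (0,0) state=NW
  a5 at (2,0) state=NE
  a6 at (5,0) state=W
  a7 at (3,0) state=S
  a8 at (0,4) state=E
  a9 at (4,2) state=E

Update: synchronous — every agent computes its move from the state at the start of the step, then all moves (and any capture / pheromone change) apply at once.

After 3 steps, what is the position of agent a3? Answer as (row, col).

(4, 3)

t=1: a0@(5,0):W a1@(5,3):SW a2@(0,2):NW a3@(2,1):SE a4@(0,5):W a5@(1,1):NE a6@(5,5):W a7@(4,0):S a8@(0,5):E a9@(4,3):E
t=2: a0@(5,5):W a1@(0,2):SW a2@(5,1):NW a3@(3,2):SE a4@(0,4):W a5@(0,2):NE a6@(5,4):W a7@(4,5):W a8@(0,4):W a9@(4,4):E
t=3: a0@(5,4):W a1@(1,1):SW a2@(4,0):NW a3@(4,3):SE a4@(0,3):W a5@(5,3):NE a6@(5,3):W a7@(4,4):W a8@(0,3):W a9@(4,3):W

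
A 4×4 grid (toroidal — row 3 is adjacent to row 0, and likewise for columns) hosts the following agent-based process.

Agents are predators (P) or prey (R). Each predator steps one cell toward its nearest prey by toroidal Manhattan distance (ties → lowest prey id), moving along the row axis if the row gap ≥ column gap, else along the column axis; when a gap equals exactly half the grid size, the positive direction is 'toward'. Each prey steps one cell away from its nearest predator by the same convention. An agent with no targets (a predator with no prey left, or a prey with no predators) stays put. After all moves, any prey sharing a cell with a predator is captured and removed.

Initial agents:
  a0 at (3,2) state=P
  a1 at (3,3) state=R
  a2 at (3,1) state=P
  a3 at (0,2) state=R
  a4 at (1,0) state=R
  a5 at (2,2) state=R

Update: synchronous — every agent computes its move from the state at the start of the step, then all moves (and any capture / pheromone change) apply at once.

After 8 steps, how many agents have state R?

3

t=1: a0@(3,3):P a1@(3,0):R a2@(3,2):P a3@(1,2):R a4@(0,0):R a5@(1,2):R
t=2: a0@(3,0):P a1@(3,1):R a2@(3,3):P a3@(0,2):R a4@(1,0):R a5@(0,2):R
t=3: a0@(3,1):P a1@(3,2):R a2@(3,0):P a3@(1,2):R a4@(0,0):R a5@(1,2):R
t=4: a0@(3,2):P a1@(3,3):R a2@(0,0):P a3@(0,2):R a4@(1,0):R a5@(0,2):R
t=5: a0@(3,3):P a1@(3,0):R a2@(1,0):P a3@(1,2):R a4@(2,0):R a5@(1,2):R
t=6: a0@(3,0):P a1@(3,1):R a2@(2,0):P a3@(1,1):R a5@(1,1):R
t=7: a0@(3,1):P a1@(3,2):R a2@(3,0):P a3@(0,1):R a5@(0,1):R
t=8: a0@(3,2):P a1@(3,3):R a2@(3,1):P a3@(1,1):R a5@(1,1):R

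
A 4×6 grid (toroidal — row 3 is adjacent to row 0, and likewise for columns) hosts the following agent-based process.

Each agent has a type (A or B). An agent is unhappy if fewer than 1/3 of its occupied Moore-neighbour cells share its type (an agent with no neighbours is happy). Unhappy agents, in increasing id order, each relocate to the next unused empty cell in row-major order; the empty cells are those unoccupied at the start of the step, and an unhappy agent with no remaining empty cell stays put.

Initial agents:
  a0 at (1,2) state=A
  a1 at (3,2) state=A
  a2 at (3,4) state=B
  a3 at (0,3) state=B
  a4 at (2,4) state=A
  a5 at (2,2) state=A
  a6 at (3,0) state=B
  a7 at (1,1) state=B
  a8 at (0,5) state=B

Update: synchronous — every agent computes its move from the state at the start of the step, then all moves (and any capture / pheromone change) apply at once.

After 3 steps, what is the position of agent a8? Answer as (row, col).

(0, 5)

t=1: a0@(1,2):A a1@(3,2):A a2@(3,4):B a3@(0,3):B a4@(0,0):A a5@(2,2):A a6@(3,0):B a7@(0,1):B a8@(0,5):B
t=2: a0@(1,2):A a1@(3,2):A a2@(3,4):B a3@(0,3):B a4@(0,2):A a5@(2,2):A a6@(3,0):B a7@(0,4):B a8@(0,5):B
t=3: (unchanged — steady state)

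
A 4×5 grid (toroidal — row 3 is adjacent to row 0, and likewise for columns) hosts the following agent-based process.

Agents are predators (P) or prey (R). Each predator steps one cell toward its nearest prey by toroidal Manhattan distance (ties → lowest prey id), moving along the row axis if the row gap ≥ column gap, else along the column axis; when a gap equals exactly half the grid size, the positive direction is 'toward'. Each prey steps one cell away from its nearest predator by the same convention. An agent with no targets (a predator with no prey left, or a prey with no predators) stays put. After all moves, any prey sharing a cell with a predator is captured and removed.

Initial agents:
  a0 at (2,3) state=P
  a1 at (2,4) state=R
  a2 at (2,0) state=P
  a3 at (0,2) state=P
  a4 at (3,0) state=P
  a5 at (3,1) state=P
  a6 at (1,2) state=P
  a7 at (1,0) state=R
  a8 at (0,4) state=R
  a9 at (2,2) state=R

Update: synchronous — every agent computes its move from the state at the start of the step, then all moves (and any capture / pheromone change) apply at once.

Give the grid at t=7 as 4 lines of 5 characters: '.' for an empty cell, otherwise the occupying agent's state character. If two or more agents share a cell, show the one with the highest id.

t=1: a0@(2,4):P a2@(2,4):P a3@(0,3):P a4@(2,0):P a5@(2,1):P a6@(2,2):P a7@(0,0):R a8@(0,0):R
t=2: a0@(3,4):P a2@(3,4):P a3@(0,4):P a4@(3,0):P a5@(3,1):P a6@(3,2):P a7@(0,1):R a8@(0,1):R
t=3: a0@(3,0):P a2@(3,0):P a3@(0,0):P a4@(0,0):P a5@(0,1):P a6@(0,2):P a7@(1,1):R a8@(1,1):R
t=4: a0@(0,0):P a2@(0,0):P a3@(1,0):P a4@(1,0):P a5@(1,1):P a6@(1,2):P a7@(2,1):R a8@(2,1):R
t=5: a0@(1,0):P a2@(1,0):P a3@(2,0):P a4@(2,0):P a5@(2,1):P a6@(2,2):P a7@(3,1):R a8@(3,1):R
t=6: a0@(2,0):P a2@(2,0):P a3@(3,0):P a4@(3,0):P a5@(3,1):P a6@(3,2):P a7@(0,1):R a8@(0,1):R
t=7: a0@(3,0):P a2@(3,0):P a3@(0,0):P a4@(0,0):P a5@(0,1):P a6@(0,2):P a7@(1,1):R a8@(1,1):R

PPP..
.R...
.....
P....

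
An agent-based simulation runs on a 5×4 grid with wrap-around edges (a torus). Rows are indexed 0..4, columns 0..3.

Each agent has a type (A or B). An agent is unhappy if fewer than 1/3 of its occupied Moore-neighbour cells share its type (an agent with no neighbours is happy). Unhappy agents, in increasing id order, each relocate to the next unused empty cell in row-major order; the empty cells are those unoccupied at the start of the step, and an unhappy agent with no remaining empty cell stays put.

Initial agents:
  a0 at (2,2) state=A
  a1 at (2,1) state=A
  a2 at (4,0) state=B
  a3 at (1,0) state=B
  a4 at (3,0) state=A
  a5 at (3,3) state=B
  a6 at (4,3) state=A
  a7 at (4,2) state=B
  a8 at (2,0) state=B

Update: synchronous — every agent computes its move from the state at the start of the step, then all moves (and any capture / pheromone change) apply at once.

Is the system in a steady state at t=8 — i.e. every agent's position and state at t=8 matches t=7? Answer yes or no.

t=1: a0@(2,2):A a1@(2,1):A a2@(4,0):B a3@(1,0):B a4@(3,0):A a5@(3,3):B a6@(0,0):A a7@(4,2):B a8@(2,0):B
t=2: a0@(2,2):A a1@(2,1):A a2@(4,0):B a3@(1,0):B a4@(0,1):A a5@(3,3):B a6@(0,2):A a7@(4,2):B a8@(2,0):B
t=3: a0@(2,2):A a1@(2,1):A a2@(4,0):B a3@(1,0):B a4@(0,0):A a5@(3,3):B a6@(0,2):A a7@(4,2):B a8@(2,0):B
t=4: a0@(2,2):A a1@(2,1):A a2@(4,0):B a3@(1,0):B a4@(0,1):A a5@(3,3):B a6@(0,3):A a7@(4,2):B a8@(2,0):B
t=5: a0@(2,2):A a1@(2,1):A a2@(4,0):B a3@(0,0):B a4@(0,2):A a5@(3,3):B a6@(1,1):A a7@(4,2):B a8@(2,0):B
t=6: (unchanged — steady state)

yes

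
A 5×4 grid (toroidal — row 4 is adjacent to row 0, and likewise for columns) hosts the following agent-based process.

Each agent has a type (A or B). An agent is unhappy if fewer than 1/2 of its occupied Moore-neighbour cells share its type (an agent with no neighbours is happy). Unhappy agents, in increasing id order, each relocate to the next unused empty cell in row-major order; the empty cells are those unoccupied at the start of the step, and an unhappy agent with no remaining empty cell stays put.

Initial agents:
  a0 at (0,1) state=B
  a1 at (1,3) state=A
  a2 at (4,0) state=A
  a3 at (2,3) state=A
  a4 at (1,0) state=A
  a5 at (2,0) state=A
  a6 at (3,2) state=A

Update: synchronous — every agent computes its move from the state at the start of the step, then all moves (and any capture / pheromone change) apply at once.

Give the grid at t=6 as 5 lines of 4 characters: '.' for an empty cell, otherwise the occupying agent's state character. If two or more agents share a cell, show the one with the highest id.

t=1: a0@(0,0):B a1@(1,3):A a2@(0,2):A a3@(2,3):A a4@(1,0):A a5@(2,0):A a6@(3,2):A
t=2: a0@(0,1):B a1@(1,3):A a2@(0,2):A a3@(2,3):A a4@(1,0):A a5@(2,0):A a6@(3,2):A
t=3: a0@(0,0):B a1@(1,3):A a2@(0,2):A a3@(2,3):A a4@(1,0):A a5@(2,0):A a6@(3,2):A
t=4: a0@(0,1):B a1@(1,3):A a2@(0,2):A a3@(2,3):A a4@(1,0):A a5@(2,0):A a6@(3,2):A
t=5: a0@(0,0):B a1@(1,3):A a2@(0,2):A a3@(2,3):A a4@(1,0):A a5@(2,0):A a6@(3,2):A
t=6: a0@(0,1):B a1@(1,3):A a2@(0,2):A a3@(2,3):A a4@(1,0):A a5@(2,0):A a6@(3,2):A

.BA.
A..A
A..A
..A.
....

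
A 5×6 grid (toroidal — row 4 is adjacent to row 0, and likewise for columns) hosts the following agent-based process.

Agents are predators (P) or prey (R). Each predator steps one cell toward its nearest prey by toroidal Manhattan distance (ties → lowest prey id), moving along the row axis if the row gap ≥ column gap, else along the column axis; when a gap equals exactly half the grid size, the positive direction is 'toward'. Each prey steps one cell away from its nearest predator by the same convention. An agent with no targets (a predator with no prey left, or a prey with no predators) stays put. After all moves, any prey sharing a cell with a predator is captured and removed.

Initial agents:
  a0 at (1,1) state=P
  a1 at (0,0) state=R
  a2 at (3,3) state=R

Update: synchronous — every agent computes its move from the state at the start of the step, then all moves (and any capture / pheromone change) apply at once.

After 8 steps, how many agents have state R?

2

t=1: a0@(0,1):P a1@(4,0):R a2@(4,3):R
t=2: a0@(4,1):P a1@(3,0):R a2@(4,4):R
t=3: a0@(3,1):P a1@(2,0):R a2@(4,3):R
t=4: a0@(2,1):P a1@(1,0):R a2@(4,4):R
t=5: a0@(1,1):P a1@(0,0):R a2@(4,3):R
t=6: a0@(0,1):P a1@(4,0):R a2@(3,3):R
t=7: a0@(4,1):P a1@(3,0):R a2@(2,3):R
t=8: a0@(3,1):P a1@(2,0):R a2@(1,3):R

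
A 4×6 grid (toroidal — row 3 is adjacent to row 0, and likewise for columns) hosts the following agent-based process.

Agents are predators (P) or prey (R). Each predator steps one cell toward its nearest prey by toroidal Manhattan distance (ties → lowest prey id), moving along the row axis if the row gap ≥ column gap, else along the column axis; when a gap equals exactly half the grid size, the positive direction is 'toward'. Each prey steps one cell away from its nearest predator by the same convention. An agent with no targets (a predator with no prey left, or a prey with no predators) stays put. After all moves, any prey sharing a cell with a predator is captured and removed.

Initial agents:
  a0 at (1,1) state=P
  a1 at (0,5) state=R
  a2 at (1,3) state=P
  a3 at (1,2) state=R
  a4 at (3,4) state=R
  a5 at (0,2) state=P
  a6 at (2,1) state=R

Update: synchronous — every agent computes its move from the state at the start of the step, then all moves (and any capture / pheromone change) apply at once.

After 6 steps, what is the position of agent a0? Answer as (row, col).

t=1: a0@(1,2):P a1@(0,4):R a2@(1,2):P a3@(1,3):R a4@(2,4):R a5@(1,2):P a6@(3,1):R
t=2: a0@(1,3):P a1@(0,5):R a2@(1,3):P a3@(1,4):R a4@(2,5):R a5@(1,3):P a6@(2,1):R
t=3: a0@(1,4):P a1@(0,0):R a2@(1,4):P a3@(1,5):R a4@(2,0):R a5@(1,4):P a6@(2,0):R
t=4: a0@(1,5):P a1@(0,1):R a2@(1,5):P a3@(1,0):R a4@(2,1):R a5@(1,5):P a6@(2,1):R
t=5: a0@(1,0):P a1@(0,2):R a2@(1,0):P a3@(1,1):R a4@(2,2):R a5@(1,0):P a6@(2,2):R
t=6: a0@(1,1):P a1@(0,3):R a2@(1,1):P a3@(1,2):R a4@(2,3):R a5@(1,1):P a6@(2,3):R

(1, 1)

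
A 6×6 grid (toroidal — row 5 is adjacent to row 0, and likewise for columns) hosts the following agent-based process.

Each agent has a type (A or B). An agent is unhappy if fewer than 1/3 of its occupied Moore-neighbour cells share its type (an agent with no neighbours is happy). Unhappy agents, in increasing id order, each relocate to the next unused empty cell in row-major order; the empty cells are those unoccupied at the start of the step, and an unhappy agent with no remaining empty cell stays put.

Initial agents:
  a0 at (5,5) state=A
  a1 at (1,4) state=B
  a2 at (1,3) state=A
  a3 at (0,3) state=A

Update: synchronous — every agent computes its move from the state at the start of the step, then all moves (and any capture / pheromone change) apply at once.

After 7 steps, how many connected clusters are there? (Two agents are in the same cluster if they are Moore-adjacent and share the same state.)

2

t=1: a0@(5,5):A a1@(0,0):B a2@(1,3):A a3@(0,3):A
t=2: a0@(0,1):A a1@(0,2):B a2@(1,3):A a3@(0,3):A
t=3: a0@(0,0):A a1@(0,4):B a2@(1,3):A a3@(0,3):A
t=4: a0@(0,0):A a1@(0,1):B a2@(1,3):A a3@(0,3):A
t=5: a0@(0,2):A a1@(0,4):B a2@(1,3):A a3@(0,3):A
t=6: a0@(0,2):A a1@(0,0):B a2@(1,3):A a3@(0,3):A
t=7: (unchanged — steady state)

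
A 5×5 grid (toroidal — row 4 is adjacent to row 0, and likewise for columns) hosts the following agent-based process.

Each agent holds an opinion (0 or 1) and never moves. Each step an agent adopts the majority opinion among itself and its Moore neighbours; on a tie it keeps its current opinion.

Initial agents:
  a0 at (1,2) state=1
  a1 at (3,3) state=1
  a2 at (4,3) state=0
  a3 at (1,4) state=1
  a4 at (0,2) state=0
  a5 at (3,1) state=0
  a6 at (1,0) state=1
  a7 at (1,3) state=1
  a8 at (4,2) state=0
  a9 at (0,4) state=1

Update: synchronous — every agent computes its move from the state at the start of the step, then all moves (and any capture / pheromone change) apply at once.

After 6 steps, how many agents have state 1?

t=1: a0@(1,2):1 a1@(3,3):0 a2@(4,3):0 a3@(1,4):1 a4@(0,2):0 a5@(3,1):0 a6@(1,0):1 a7@(1,3):1 a8@(4,2):0 a9@(0,4):1
t=2: (unchanged — steady state)

5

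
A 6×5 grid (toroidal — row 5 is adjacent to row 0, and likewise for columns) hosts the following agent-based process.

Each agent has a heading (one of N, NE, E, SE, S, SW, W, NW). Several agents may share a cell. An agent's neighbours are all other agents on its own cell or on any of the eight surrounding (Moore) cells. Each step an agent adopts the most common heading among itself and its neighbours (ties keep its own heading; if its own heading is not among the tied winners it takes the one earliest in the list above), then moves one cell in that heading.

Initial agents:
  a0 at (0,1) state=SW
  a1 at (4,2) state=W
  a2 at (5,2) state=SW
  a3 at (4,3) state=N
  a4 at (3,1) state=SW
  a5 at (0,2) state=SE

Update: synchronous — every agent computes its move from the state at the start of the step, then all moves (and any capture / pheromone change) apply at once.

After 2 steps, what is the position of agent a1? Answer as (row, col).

t=1: a0@(1,0):SW a1@(5,1):SW a2@(0,1):SW a3@(3,3):N a4@(4,0):SW a5@(1,1):SW
t=2: a0@(2,4):SW a1@(0,0):SW a2@(1,0):SW a3@(2,3):N a4@(5,4):SW a5@(2,0):SW

(0, 0)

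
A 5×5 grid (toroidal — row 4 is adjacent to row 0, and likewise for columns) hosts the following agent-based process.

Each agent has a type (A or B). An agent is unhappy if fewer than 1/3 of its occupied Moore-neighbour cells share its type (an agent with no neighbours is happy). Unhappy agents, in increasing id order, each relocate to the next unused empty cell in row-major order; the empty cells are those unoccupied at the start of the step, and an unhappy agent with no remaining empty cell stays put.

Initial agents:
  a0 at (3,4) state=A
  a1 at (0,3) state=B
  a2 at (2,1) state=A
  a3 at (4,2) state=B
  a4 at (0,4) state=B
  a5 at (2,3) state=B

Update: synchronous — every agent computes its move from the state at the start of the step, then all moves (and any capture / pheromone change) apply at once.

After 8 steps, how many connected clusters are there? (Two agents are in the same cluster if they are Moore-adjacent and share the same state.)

t=1: a0@(0,0):A a1@(0,3):B a2@(2,1):A a3@(4,2):B a4@(0,4):B a5@(0,1):B
t=2: a0@(0,2):A a1@(0,3):B a2@(2,1):A a3@(4,2):B a4@(0,4):B a5@(0,1):B
t=3: a0@(0,0):A a1@(0,3):B a2@(2,1):A a3@(4,2):B a4@(0,4):B a5@(0,1):B
t=4: a0@(0,2):A a1@(0,3):B a2@(2,1):A a3@(4,2):B a4@(0,4):B a5@(0,1):B
t=5: a0@(0,0):A a1@(0,3):B a2@(2,1):A a3@(4,2):B a4@(0,4):B a5@(0,1):B
t=6: a0@(0,2):A a1@(0,3):B a2@(2,1):A a3@(4,2):B a4@(0,4):B a5@(0,1):B
t=7: a0@(0,0):A a1@(0,3):B a2@(2,1):A a3@(4,2):B a4@(0,4):B a5@(0,1):B
t=8: a0@(0,2):A a1@(0,3):B a2@(2,1):A a3@(4,2):B a4@(0,4):B a5@(0,1):B

3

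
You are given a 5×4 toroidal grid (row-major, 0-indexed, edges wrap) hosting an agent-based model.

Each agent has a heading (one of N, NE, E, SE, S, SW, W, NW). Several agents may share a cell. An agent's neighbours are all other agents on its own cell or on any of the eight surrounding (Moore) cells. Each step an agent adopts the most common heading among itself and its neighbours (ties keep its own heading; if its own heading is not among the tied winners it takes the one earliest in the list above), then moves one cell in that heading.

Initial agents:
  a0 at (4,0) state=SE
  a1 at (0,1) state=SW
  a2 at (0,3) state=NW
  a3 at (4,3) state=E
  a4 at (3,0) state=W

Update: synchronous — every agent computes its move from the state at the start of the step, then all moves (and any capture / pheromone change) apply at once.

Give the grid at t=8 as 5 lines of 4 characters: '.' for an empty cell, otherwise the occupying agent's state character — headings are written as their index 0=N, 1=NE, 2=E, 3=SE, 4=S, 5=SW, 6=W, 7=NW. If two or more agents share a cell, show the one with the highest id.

t=1: a0@(0,1):SE a1@(1,0):SW a2@(4,2):NW a3@(4,0):E a4@(3,3):W
t=2: a0@(1,2):SE a1@(2,3):SW a2@(3,1):NW a3@(4,1):E a4@(3,2):W
t=3: a0@(2,3):SE a1@(3,2):SW a2@(2,0):NW a3@(4,2):E a4@(3,1):W
t=4: a0@(3,0):SE a1@(4,1):SW a2@(1,3):NW a3@(4,3):E a4@(3,0):W
t=5: a0@(4,1):SE a1@(0,0):SW a2@(0,2):NW a3@(4,0):E a4@(3,3):W
t=6: a0@(0,2):SE a1@(1,3):SW a2@(4,1):NW a3@(4,1):E a4@(3,2):W
t=7: a0@(1,3):SE a1@(2,2):SW a2@(3,0):NW a3@(4,2):E a4@(3,1):W
t=8: a0@(2,0):SE a1@(3,1):SW a2@(2,3):NW a3@(4,3):E a4@(3,0):W

....
....
3..7
65..
...2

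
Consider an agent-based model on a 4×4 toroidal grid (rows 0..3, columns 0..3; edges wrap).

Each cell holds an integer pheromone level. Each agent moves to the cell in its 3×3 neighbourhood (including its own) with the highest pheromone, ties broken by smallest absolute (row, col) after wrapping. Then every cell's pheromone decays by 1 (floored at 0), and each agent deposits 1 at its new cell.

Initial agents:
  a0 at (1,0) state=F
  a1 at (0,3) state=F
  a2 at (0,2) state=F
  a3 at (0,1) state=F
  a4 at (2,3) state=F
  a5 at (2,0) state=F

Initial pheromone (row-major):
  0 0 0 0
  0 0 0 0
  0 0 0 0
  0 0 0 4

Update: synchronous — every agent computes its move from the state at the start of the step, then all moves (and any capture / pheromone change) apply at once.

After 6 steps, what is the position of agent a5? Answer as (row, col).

(3, 3)

t=1: a0@(0,0) a1@(3,3) a2@(3,3) a3@(0,0) a4@(3,3) a5@(3,3) | pheromone: 2 0 0 0 / 0 0 0 0 / 0 0 0 0 / 0 0 0 7
t=2: a0@(3,3) a1@(3,3) a2@(3,3) a3@(3,3) a4@(3,3) a5@(3,3) | pheromone: 1 0 0 0 / 0 0 0 0 / 0 0 0 0 / 0 0 0 12
t=3: a0@(3,3) a1@(3,3) a2@(3,3) a3@(3,3) a4@(3,3) a5@(3,3) | pheromone: 0 0 0 0 / 0 0 0 0 / 0 0 0 0 / 0 0 0 17
t=4: a0@(3,3) a1@(3,3) a2@(3,3) a3@(3,3) a4@(3,3) a5@(3,3) | pheromone: 0 0 0 0 / 0 0 0 0 / 0 0 0 0 / 0 0 0 22
t=5: a0@(3,3) a1@(3,3) a2@(3,3) a3@(3,3) a4@(3,3) a5@(3,3) | pheromone: 0 0 0 0 / 0 0 0 0 / 0 0 0 0 / 0 0 0 27
t=6: a0@(3,3) a1@(3,3) a2@(3,3) a3@(3,3) a4@(3,3) a5@(3,3) | pheromone: 0 0 0 0 / 0 0 0 0 / 0 0 0 0 / 0 0 0 32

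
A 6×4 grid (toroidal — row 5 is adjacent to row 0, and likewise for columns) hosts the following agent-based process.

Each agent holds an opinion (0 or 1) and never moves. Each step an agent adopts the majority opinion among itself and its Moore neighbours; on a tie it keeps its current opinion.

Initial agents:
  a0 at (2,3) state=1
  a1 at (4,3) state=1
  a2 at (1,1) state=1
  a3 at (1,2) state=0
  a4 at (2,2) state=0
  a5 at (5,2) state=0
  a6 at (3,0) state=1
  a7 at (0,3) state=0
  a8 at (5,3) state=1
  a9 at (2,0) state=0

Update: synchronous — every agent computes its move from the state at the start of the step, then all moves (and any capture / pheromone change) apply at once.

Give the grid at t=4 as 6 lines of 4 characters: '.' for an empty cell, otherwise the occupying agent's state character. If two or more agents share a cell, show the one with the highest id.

...0
.00.
1.00
1...
...1
..01

t=1: a0@(2,3):0 a1@(4,3):1 a2@(1,1):0 a3@(1,2):0 a4@(2,2):0 a5@(5,2):0 a6@(3,0):1 a7@(0,3):0 a8@(5,3):1 a9@(2,0):1
t=2: (unchanged — steady state)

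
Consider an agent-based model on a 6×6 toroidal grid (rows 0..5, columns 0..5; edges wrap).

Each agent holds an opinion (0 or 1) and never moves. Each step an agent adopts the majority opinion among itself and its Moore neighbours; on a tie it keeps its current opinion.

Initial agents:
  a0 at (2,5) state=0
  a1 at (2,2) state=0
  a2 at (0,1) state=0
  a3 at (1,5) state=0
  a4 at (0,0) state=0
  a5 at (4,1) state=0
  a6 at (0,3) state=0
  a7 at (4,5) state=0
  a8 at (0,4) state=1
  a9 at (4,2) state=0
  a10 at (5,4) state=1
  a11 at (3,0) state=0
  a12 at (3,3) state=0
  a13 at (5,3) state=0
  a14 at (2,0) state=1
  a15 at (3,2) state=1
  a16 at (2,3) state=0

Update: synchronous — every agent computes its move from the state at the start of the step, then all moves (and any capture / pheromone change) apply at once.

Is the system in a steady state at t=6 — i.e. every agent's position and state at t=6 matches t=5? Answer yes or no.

yes

t=1: a0@(2,5):0 a1@(2,2):0 a2@(0,1):0 a3@(1,5):0 a4@(0,0):0 a5@(4,1):0 a6@(0,3):0 a7@(4,5):0 a8@(0,4):0 a9@(4,2):0 a10@(5,4):0 a11@(3,0):0 a12@(3,3):0 a13@(5,3):0 a14@(2,0):0 a15@(3,2):0 a16@(2,3):0
t=2: (unchanged — steady state)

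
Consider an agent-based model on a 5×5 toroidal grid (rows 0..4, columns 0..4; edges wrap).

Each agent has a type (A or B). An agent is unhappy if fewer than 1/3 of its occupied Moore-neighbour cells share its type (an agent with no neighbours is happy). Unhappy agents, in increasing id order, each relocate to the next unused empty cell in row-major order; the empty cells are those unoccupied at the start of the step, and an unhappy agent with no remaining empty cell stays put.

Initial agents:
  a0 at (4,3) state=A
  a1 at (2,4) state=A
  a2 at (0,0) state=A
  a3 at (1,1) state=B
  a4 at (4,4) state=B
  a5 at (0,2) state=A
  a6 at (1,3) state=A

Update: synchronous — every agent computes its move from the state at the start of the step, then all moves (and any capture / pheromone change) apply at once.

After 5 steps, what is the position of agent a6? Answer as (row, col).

(1, 3)

t=1: a0@(4,3):A a1@(2,4):A a2@(0,1):A a3@(0,3):B a4@(0,4):B a5@(0,2):A a6@(1,3):A
t=2: a0@(4,3):A a1@(2,4):A a2@(0,1):A a3@(0,0):B a4@(0,4):B a5@(0,2):A a6@(1,3):A
t=3: (unchanged — steady state)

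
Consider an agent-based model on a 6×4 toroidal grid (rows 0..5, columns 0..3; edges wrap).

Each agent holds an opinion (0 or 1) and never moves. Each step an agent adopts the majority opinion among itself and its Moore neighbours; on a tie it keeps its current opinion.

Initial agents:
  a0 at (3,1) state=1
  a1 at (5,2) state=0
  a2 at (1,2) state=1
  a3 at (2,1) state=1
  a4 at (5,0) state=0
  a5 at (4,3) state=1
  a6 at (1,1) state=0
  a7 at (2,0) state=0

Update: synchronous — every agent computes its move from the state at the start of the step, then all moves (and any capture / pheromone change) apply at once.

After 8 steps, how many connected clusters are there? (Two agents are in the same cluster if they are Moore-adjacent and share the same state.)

3

t=1: a0@(3,1):1 a1@(5,2):0 a2@(1,2):1 a3@(2,1):1 a4@(5,0):0 a5@(4,3):0 a6@(1,1):0 a7@(2,0):0
t=2: (unchanged — steady state)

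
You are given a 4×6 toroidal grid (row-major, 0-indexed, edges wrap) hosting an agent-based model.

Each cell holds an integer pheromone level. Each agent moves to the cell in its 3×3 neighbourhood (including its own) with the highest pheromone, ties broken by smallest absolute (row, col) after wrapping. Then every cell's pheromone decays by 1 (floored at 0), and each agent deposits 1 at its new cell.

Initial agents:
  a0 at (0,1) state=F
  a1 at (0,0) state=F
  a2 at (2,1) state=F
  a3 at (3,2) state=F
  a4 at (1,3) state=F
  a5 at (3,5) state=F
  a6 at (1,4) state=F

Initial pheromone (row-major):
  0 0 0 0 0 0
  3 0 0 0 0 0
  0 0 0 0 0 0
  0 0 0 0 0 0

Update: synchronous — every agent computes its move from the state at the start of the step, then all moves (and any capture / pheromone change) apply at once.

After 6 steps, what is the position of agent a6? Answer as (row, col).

t=1: a0@(1,0) a1@(1,0) a2@(1,0) a3@(0,1) a4@(0,2) a5@(0,0) a6@(0,3) | pheromone: 1 1 1 1 0 0 / 5 0 0 0 0 0 / 0 0 0 0 0 0 / 0 0 0 0 0 0
t=2: a0@(1,0) a1@(1,0) a2@(1,0) a3@(1,0) a4@(0,1) a5@(1,0) a6@(0,2) | pheromone: 0 1 1 0 0 0 / 9 0 0 0 0 0 / 0 0 0 0 0 0 / 0 0 0 0 0 0
t=3: a0@(1,0) a1@(1,0) a2@(1,0) a3@(1,0) a4@(1,0) a5@(1,0) a6@(0,1) | pheromone: 0 1 0 0 0 0 / 14 0 0 0 0 0 / 0 0 0 0 0 0 / 0 0 0 0 0 0
t=4: a0@(1,0) a1@(1,0) a2@(1,0) a3@(1,0) a4@(1,0) a5@(1,0) a6@(1,0) | pheromone: 0 0 0 0 0 0 / 20 0 0 0 0 0 / 0 0 0 0 0 0 / 0 0 0 0 0 0
t=5: a0@(1,0) a1@(1,0) a2@(1,0) a3@(1,0) a4@(1,0) a5@(1,0) a6@(1,0) | pheromone: 0 0 0 0 0 0 / 26 0 0 0 0 0 / 0 0 0 0 0 0 / 0 0 0 0 0 0
t=6: a0@(1,0) a1@(1,0) a2@(1,0) a3@(1,0) a4@(1,0) a5@(1,0) a6@(1,0) | pheromone: 0 0 0 0 0 0 / 32 0 0 0 0 0 / 0 0 0 0 0 0 / 0 0 0 0 0 0

(1, 0)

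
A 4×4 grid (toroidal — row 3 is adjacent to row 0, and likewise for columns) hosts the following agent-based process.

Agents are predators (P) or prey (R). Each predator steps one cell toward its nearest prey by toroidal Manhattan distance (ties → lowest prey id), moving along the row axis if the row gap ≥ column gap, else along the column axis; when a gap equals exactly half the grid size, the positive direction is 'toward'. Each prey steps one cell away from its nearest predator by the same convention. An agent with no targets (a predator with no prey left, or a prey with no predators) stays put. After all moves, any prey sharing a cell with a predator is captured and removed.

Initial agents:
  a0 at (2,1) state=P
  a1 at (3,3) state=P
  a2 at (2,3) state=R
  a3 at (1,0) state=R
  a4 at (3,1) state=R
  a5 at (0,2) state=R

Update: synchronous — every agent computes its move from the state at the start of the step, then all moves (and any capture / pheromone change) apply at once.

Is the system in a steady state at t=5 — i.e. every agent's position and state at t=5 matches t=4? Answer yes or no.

no

t=1: a0@(3,1):P a1@(2,3):P a2@(1,3):R a3@(0,0):R a4@(0,1):R a5@(1,2):R
t=2: a0@(0,1):P a1@(1,3):P a2@(0,3):R a3@(1,0):R a4@(1,1):R a5@(0,2):R
t=3: a0@(1,1):P a1@(0,3):P a2@(3,3):R a4@(2,1):R
t=4: a0@(2,1):P a1@(3,3):P a2@(2,3):R a4@(3,1):R
t=5: a0@(3,1):P a1@(2,3):P a2@(1,3):R a4@(0,1):R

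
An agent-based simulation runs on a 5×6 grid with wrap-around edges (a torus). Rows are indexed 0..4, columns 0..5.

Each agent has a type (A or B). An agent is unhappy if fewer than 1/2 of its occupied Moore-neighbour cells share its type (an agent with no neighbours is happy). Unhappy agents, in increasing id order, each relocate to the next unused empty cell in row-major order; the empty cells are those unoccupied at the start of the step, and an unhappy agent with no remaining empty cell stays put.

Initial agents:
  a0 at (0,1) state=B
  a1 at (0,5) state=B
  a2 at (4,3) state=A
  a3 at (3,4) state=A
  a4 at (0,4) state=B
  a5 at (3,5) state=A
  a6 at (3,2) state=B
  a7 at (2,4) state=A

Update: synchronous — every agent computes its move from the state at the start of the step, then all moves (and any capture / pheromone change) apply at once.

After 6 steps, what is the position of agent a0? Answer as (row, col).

(0, 1)

t=1: a0@(0,1):B a1@(0,5):B a2@(0,0):A a3@(3,4):A a4@(0,4):B a5@(3,5):A a6@(0,2):B a7@(2,4):A
t=2: a0@(0,1):B a1@(0,5):B a2@(0,3):A a3@(3,4):A a4@(0,4):B a5@(3,5):A a6@(0,2):B a7@(2,4):A
t=3: a0@(0,1):B a1@(0,5):B a2@(0,0):A a3@(3,4):A a4@(0,4):B a5@(3,5):A a6@(0,2):B a7@(2,4):A
t=4: a0@(0,1):B a1@(0,5):B a2@(0,3):A a3@(3,4):A a4@(0,4):B a5@(3,5):A a6@(0,2):B a7@(2,4):A
t=5: a0@(0,1):B a1@(0,5):B a2@(0,0):A a3@(3,4):A a4@(0,4):B a5@(3,5):A a6@(0,2):B a7@(2,4):A
t=6: a0@(0,1):B a1@(0,5):B a2@(0,3):A a3@(3,4):A a4@(0,4):B a5@(3,5):A a6@(0,2):B a7@(2,4):A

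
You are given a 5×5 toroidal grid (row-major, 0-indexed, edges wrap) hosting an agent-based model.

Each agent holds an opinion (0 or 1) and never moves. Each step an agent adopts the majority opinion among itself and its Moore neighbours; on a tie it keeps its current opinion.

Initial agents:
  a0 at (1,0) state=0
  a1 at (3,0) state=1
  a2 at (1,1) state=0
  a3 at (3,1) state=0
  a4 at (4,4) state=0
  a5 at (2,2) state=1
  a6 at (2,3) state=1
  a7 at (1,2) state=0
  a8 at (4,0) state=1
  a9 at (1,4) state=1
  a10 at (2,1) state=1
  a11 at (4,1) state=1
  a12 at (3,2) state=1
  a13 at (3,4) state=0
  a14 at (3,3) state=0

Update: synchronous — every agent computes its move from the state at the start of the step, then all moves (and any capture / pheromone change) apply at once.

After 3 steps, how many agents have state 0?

t=1: a0@(1,0):0 a1@(3,0):1 a2@(1,1):0 a3@(3,1):1 a4@(4,4):0 a5@(2,2):1 a6@(2,3):1 a7@(1,2):1 a8@(4,0):1 a9@(1,4):1 a10@(2,1):1 a11@(4,1):1 a12@(3,2):1 a13@(3,4):0 a14@(3,3):0
t=2: a0@(1,0):0 a1@(3,0):1 a2@(1,1):1 a3@(3,1):1 a4@(4,4):0 a5@(2,2):1 a6@(2,3):1 a7@(1,2):1 a8@(4,0):1 a9@(1,4):1 a10@(2,1):1 a11@(4,1):1 a12@(3,2):1 a13@(3,4):0 a14@(3,3):0
t=3: a0@(1,0):1 a1@(3,0):1 a2@(1,1):1 a3@(3,1):1 a4@(4,4):0 a5@(2,2):1 a6@(2,3):1 a7@(1,2):1 a8@(4,0):1 a9@(1,4):1 a10@(2,1):1 a11@(4,1):1 a12@(3,2):1 a13@(3,4):0 a14@(3,3):0

3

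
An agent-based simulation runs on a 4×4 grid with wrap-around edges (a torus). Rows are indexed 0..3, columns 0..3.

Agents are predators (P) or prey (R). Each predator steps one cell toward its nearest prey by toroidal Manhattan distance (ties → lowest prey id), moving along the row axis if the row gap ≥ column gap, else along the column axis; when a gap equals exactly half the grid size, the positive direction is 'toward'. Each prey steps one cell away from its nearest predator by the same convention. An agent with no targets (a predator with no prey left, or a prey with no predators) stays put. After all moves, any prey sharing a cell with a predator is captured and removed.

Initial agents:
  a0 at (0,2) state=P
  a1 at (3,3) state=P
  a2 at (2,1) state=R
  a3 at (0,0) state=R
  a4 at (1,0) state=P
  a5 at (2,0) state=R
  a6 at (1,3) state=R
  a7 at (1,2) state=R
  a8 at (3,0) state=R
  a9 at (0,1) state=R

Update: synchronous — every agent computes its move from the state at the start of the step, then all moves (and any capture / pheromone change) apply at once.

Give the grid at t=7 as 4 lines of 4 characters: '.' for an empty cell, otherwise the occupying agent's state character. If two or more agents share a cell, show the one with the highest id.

..R.
....
....
.PP.

t=1: a0@(1,2):P a1@(3,0):P a2@(3,1):R a4@(0,0):P a7@(2,2):R a8@(3,1):R
t=2: a0@(2,2):P a1@(3,1):P a2@(3,2):R a4@(3,0):P a7@(3,2):R a8@(3,2):R
t=3: a0@(3,2):P a1@(3,2):P a2@(0,2):R a4@(3,1):P a7@(0,2):R a8@(0,2):R
t=4: a0@(0,2):P a1@(0,2):P a2@(1,2):R a4@(0,1):P a7@(1,2):R a8@(1,2):R
t=5: a0@(1,2):P a1@(1,2):P a2@(2,2):R a4@(1,1):P a7@(2,2):R a8@(2,2):R
t=6: a0@(2,2):P a1@(2,2):P a2@(3,2):R a4@(2,1):P a7@(3,2):R a8@(3,2):R
t=7: a0@(3,2):P a1@(3,2):P a2@(0,2):R a4@(3,1):P a7@(0,2):R a8@(0,2):R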